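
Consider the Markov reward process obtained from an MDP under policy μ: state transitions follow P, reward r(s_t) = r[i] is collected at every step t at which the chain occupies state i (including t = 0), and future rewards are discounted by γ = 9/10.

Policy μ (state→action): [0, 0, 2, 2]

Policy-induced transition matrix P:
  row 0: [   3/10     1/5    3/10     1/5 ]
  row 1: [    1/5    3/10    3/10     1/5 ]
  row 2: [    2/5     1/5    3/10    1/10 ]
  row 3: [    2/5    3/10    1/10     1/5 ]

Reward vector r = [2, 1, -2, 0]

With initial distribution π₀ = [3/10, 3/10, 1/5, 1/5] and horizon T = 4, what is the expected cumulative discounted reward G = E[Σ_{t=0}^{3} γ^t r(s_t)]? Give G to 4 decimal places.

G = 1.3563

t=0: π = [0.3000, 0.3000, 0.2000, 0.2000], E[r] = 0.5000, γ^t·E[r] = 0.500000, running G = 0.500000
t=1: π = [0.3100, 0.2500, 0.2600, 0.1800], E[r] = 0.3500, γ^t·E[r] = 0.315000, running G = 0.815000
t=2: π = [0.3190, 0.2430, 0.2640, 0.1740], E[r] = 0.3530, γ^t·E[r] = 0.285930, running G = 1.100930
t=3: π = [0.3195, 0.2417, 0.2652, 0.1736], E[r] = 0.3503, γ^t·E[r] = 0.255369, running G = 1.356299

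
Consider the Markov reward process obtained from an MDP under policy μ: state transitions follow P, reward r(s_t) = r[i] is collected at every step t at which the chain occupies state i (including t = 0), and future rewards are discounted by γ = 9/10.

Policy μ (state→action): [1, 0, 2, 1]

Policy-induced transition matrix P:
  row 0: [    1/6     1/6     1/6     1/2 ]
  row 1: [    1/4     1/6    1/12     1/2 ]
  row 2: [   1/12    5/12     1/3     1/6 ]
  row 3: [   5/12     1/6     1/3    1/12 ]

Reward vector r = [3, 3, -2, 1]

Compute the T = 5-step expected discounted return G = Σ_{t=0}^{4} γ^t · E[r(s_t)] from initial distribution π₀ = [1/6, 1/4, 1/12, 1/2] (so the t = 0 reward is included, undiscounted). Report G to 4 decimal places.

G = 5.3820

t=0: π = [0.1667, 0.2500, 0.0833, 0.5000], E[r] = 1.5833, γ^t·E[r] = 1.583333, running G = 1.583333
t=1: π = [0.3056, 0.1875, 0.2431, 0.2639], E[r] = 1.2569, γ^t·E[r] = 1.131250, running G = 2.714583
t=2: π = [0.2280, 0.2274, 0.2355, 0.3090], E[r] = 1.2043, γ^t·E[r] = 0.975469, running G = 3.690052
t=3: π = [0.2432, 0.2255, 0.2385, 0.2927], E[r] = 1.2222, γ^t·E[r] = 0.890965, running G = 4.581017
t=4: π = [0.2388, 0.2263, 0.2364, 0.2985], E[r] = 1.2209, γ^t·E[r] = 0.801033, running G = 5.382049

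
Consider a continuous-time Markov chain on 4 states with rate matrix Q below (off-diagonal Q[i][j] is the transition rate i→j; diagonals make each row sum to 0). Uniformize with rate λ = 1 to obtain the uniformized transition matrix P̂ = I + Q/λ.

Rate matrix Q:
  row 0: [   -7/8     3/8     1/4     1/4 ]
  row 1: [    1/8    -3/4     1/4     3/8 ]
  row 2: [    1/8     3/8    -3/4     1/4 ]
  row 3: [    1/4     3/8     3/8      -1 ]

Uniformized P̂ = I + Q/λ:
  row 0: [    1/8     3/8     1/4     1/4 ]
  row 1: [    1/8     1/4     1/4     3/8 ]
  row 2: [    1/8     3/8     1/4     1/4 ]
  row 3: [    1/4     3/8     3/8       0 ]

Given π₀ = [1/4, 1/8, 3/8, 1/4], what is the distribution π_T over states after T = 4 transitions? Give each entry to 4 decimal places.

π = [0.1538, 0.3333, 0.2788, 0.2342]

t=0: π = [0.2500, 0.1250, 0.3750, 0.2500]
t=1: π = [0.1563, 0.3594, 0.2813, 0.2031]
t=2: π = [0.1504, 0.3301, 0.2754, 0.2441]
t=3: π = [0.1555, 0.3337, 0.2805, 0.2302]
t=4: π = [0.1538, 0.3333, 0.2788, 0.2342]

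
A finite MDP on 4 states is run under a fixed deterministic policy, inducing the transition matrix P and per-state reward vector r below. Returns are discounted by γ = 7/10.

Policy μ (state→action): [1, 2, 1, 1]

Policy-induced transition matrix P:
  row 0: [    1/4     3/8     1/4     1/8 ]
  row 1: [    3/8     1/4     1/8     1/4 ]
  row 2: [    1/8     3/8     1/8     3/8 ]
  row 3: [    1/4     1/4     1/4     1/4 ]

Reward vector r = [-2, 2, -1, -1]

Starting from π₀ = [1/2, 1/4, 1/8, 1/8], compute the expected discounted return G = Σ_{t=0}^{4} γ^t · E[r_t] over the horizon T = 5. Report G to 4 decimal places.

G = -1.3152

t=0: π = [0.5000, 0.2500, 0.1250, 0.1250], E[r] = -0.7500, γ^t·E[r] = -0.750000, running G = -0.750000
t=1: π = [0.2656, 0.3281, 0.2031, 0.2031], E[r] = -0.2813, γ^t·E[r] = -0.196875, running G = -0.946875
t=2: π = [0.2656, 0.3086, 0.1836, 0.2422], E[r] = -0.3398, γ^t·E[r] = -0.166523, running G = -1.113398
t=3: π = [0.2656, 0.3062, 0.1885, 0.2397], E[r] = -0.3472, γ^t·E[r] = -0.119079, running G = -1.232477
t=4: π = [0.2647, 0.3068, 0.1882, 0.2404], E[r] = -0.3444, γ^t·E[r] = -0.082696, running G = -1.315173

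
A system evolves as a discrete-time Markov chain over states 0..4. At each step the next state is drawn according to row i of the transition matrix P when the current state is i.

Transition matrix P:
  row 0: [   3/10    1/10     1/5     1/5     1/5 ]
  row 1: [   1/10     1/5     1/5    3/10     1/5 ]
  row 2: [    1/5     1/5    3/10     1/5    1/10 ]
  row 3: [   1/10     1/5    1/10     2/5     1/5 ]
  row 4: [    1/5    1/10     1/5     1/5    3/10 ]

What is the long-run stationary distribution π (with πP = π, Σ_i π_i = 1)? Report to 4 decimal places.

π = [0.1741, 0.1625, 0.1922, 0.2703, 0.2009]

Balance equations π_j = Σ_i π_i·P[i][j]:
  π_0 = 3/10·π_0 + 1/10·π_1 + 1/5·π_2 + 1/10·π_3 + 1/5·π_4
  π_1 = 1/10·π_0 + 1/5·π_1 + 1/5·π_2 + 1/5·π_3 + 1/10·π_4
  π_2 = 1/5·π_0 + 1/5·π_1 + 3/10·π_2 + 1/10·π_3 + 1/5·π_4
  π_3 = 1/5·π_0 + 3/10·π_1 + 1/5·π_2 + 2/5·π_3 + 1/5·π_4
  normalize: π_0 + π_1 + π_2 + π_3 + π_4 = 1
Solving the linear system gives exactly π = [1003/5760, 13/80, 123/640, 173/640, 1157/5760].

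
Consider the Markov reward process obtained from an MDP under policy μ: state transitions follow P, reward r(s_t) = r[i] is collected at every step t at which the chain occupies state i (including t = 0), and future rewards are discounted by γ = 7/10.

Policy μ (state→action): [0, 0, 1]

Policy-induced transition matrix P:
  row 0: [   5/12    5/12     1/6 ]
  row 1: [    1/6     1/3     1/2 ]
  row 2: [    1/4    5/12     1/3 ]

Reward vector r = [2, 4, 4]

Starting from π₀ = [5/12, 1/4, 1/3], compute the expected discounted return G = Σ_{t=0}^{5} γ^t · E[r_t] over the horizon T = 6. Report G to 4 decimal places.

t=0: π = [0.4167, 0.2500, 0.3333], E[r] = 3.1667, γ^t·E[r] = 3.166667, running G = 3.166667
t=1: π = [0.2986, 0.3958, 0.3056], E[r] = 3.4028, γ^t·E[r] = 2.381944, running G = 5.548611
t=2: π = [0.2668, 0.3837, 0.3495], E[r] = 3.4664, γ^t·E[r] = 1.698553, running G = 7.247164
t=3: π = [0.2625, 0.3847, 0.3528], E[r] = 3.4750, γ^t·E[r] = 1.191932, running G = 8.439096
t=4: π = [0.2617, 0.3846, 0.3537], E[r] = 3.4766, γ^t·E[r] = 0.834736, running G = 9.273832
t=5: π = [0.2616, 0.3846, 0.3538], E[r] = 3.4769, γ^t·E[r] = 0.584358, running G = 9.858190

G = 9.8582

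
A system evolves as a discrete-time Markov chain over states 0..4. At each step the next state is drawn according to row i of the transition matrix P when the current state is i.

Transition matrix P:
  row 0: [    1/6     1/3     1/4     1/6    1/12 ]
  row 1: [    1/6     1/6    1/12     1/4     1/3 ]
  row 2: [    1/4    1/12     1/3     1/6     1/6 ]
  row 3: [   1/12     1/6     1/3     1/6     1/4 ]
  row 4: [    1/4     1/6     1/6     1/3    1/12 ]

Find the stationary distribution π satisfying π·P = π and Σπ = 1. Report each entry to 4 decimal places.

π = [0.1845, 0.1772, 0.2431, 0.2120, 0.1832]

Balance equations π_j = Σ_i π_i·P[i][j]:
  π_0 = 1/6·π_0 + 1/6·π_1 + 1/4·π_2 + 1/12·π_3 + 1/4·π_4
  π_1 = 1/3·π_0 + 1/6·π_1 + 1/12·π_2 + 1/6·π_3 + 1/6·π_4
  π_2 = 1/4·π_0 + 1/12·π_1 + 1/3·π_2 + 1/3·π_3 + 1/6·π_4
  π_3 = 1/6·π_0 + 1/4·π_1 + 1/6·π_2 + 1/6·π_3 + 1/3·π_4
  normalize: π_0 + π_1 + π_2 + π_3 + π_4 = 1
Solving the linear system gives exactly π = [1014/5495, 1947/10990, 1336/5495, 4659/21980, 4027/21980].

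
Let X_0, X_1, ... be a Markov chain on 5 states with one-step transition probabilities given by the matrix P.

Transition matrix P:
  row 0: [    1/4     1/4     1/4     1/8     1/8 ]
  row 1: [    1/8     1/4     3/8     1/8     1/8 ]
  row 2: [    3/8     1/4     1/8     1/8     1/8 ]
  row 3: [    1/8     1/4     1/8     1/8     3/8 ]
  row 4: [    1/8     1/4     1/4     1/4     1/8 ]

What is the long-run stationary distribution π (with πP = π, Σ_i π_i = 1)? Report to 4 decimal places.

π = [0.2097, 0.2500, 0.2339, 0.1452, 0.1613]

Balance equations π_j = Σ_i π_i·P[i][j]:
  π_0 = 1/4·π_0 + 1/8·π_1 + 3/8·π_2 + 1/8·π_3 + 1/8·π_4
  π_1 = 1/4·π_0 + 1/4·π_1 + 1/4·π_2 + 1/4·π_3 + 1/4·π_4
  π_2 = 1/4·π_0 + 3/8·π_1 + 1/8·π_2 + 1/8·π_3 + 1/4·π_4
  π_3 = 1/8·π_0 + 1/8·π_1 + 1/8·π_2 + 1/8·π_3 + 1/4·π_4
  normalize: π_0 + π_1 + π_2 + π_3 + π_4 = 1
Solving the linear system gives exactly π = [13/62, 1/4, 29/124, 9/62, 5/31].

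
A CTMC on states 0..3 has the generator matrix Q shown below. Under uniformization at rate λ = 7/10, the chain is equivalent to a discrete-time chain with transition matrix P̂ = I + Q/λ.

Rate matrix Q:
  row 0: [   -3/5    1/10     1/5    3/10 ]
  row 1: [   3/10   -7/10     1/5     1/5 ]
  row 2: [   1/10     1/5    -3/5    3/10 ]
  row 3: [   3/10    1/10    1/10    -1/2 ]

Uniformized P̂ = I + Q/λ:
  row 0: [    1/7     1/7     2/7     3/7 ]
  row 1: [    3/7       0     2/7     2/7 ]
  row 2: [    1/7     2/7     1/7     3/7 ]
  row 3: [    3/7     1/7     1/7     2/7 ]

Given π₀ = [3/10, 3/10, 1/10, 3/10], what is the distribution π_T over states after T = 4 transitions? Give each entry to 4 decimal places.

t=0: π = [0.3000, 0.3000, 0.1000, 0.3000]
t=1: π = [0.3143, 0.1143, 0.2286, 0.3429]
t=2: π = [0.2735, 0.1592, 0.2041, 0.3633]
t=3: π = [0.2921, 0.1493, 0.2047, 0.3539]
t=4: π = [0.2866, 0.1508, 0.2059, 0.3567]

π = [0.2866, 0.1508, 0.2059, 0.3567]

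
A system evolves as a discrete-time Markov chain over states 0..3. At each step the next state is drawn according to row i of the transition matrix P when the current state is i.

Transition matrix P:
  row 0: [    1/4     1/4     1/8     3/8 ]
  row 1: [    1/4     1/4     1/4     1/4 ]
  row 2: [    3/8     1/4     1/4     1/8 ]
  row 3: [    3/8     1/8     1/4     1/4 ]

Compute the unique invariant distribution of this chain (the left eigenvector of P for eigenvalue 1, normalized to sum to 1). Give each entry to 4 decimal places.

Balance equations π_j = Σ_i π_i·P[i][j]:
  π_0 = 1/4·π_0 + 1/4·π_1 + 3/8·π_2 + 3/8·π_3
  π_1 = 1/4·π_0 + 1/4·π_1 + 1/4·π_2 + 1/8·π_3
  π_2 = 1/8·π_0 + 1/4·π_1 + 1/4·π_2 + 1/4·π_3
  normalize: π_0 + π_1 + π_2 + π_3 = 1
Solving the linear system gives exactly π = [158/511, 111/511, 108/511, 134/511].

π = [0.3092, 0.2172, 0.2114, 0.2622]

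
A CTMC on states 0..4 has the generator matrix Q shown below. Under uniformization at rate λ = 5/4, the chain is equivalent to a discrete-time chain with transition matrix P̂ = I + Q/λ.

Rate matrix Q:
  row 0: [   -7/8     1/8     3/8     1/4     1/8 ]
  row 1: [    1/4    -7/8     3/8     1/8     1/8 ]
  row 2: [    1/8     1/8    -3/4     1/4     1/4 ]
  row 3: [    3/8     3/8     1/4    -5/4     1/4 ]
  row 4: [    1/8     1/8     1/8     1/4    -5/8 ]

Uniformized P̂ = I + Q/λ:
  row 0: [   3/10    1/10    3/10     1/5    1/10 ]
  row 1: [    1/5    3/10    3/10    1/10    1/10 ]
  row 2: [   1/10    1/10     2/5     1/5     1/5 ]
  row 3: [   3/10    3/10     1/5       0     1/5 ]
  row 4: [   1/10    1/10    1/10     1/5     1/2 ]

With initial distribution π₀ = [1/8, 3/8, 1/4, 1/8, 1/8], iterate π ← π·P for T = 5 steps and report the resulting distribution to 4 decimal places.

t=0: π = [0.1250, 0.3750, 0.2500, 0.1250, 0.1250]
t=1: π = [0.1875, 0.2000, 0.2875, 0.1375, 0.1875]
t=2: π = [0.1850, 0.1675, 0.2775, 0.1525, 0.2175]
t=3: π = [0.1843, 0.1640, 0.2690, 0.1528, 0.2300]
t=4: π = [0.1838, 0.1634, 0.2656, 0.1531, 0.2342]
t=5: π = [0.1837, 0.1633, 0.2644, 0.1531, 0.2355]

π = [0.1837, 0.1633, 0.2644, 0.1531, 0.2355]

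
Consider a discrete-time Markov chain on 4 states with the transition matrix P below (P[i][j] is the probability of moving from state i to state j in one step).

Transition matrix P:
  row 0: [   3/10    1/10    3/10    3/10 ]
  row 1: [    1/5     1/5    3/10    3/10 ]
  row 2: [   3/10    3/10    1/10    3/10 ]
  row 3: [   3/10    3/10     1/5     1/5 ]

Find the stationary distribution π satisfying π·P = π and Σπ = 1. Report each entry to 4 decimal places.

π = [0.2778, 0.2222, 0.2273, 0.2727]

Balance equations π_j = Σ_i π_i·P[i][j]:
  π_0 = 3/10·π_0 + 1/5·π_1 + 3/10·π_2 + 3/10·π_3
  π_1 = 1/10·π_0 + 1/5·π_1 + 3/10·π_2 + 3/10·π_3
  π_2 = 3/10·π_0 + 3/10·π_1 + 1/10·π_2 + 1/5·π_3
  normalize: π_0 + π_1 + π_2 + π_3 = 1
Solving the linear system gives exactly π = [5/18, 2/9, 5/22, 3/11].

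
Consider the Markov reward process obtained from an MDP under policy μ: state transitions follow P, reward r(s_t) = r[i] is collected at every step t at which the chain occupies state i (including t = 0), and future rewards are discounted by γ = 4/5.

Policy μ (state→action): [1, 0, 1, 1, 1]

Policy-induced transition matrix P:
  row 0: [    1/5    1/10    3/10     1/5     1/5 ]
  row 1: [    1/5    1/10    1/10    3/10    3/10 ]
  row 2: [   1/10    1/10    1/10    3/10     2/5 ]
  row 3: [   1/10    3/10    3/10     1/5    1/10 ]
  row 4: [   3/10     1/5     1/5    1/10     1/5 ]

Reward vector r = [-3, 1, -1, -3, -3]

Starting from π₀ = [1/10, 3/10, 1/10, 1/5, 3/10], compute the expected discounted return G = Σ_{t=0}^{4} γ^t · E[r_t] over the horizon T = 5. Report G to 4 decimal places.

G = -6.1660

t=0: π = [0.1000, 0.3000, 0.1000, 0.2000, 0.3000], E[r] = -1.6000, γ^t·E[r] = -1.600000, running G = -1.600000
t=1: π = [0.2000, 0.1700, 0.1900, 0.2100, 0.2300], E[r] = -1.9400, γ^t·E[r] = -1.552000, running G = -3.152000
t=2: π = [0.1830, 0.1650, 0.2050, 0.2130, 0.2340], E[r] = -1.9300, γ^t·E[r] = -1.235200, running G = -4.387200
t=3: π = [0.1816, 0.1660, 0.2026, 0.2136, 0.2362], E[r] = -1.9308, γ^t·E[r] = -0.988570, running G = -5.375770
t=4: π = [0.1820, 0.1663, 0.2027, 0.2132, 0.2358], E[r] = -1.9293, γ^t·E[r] = -0.790249, running G = -6.166019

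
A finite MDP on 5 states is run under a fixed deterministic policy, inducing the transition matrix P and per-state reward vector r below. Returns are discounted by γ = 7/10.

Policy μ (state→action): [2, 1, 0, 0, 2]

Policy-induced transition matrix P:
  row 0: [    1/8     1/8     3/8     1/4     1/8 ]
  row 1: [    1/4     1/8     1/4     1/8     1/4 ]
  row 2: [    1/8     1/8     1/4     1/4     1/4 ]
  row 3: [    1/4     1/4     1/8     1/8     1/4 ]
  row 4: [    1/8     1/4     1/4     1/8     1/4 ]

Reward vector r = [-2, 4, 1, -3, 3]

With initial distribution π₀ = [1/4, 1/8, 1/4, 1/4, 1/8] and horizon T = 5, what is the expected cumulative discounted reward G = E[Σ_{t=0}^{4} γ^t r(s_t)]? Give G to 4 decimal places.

G = 1.1785

t=0: π = [0.2500, 0.1250, 0.2500, 0.2500, 0.1250], E[r] = -0.1250, γ^t·E[r] = -0.125000, running G = -0.125000
t=1: π = [0.1719, 0.1719, 0.2500, 0.1875, 0.2188], E[r] = 0.6875, γ^t·E[r] = 0.481250, running G = 0.356250
t=2: π = [0.1699, 0.1758, 0.2480, 0.1777, 0.2285], E[r] = 0.7637, γ^t·E[r] = 0.374199, running G = 0.730449
t=3: π = [0.1692, 0.1758, 0.2490, 0.1772, 0.2288], E[r] = 0.7683, γ^t·E[r] = 0.263531, running G = 0.993980
t=4: π = [0.1691, 0.1758, 0.2490, 0.1773, 0.2289], E[r] = 0.7685, γ^t·E[r] = 0.184508, running G = 1.178488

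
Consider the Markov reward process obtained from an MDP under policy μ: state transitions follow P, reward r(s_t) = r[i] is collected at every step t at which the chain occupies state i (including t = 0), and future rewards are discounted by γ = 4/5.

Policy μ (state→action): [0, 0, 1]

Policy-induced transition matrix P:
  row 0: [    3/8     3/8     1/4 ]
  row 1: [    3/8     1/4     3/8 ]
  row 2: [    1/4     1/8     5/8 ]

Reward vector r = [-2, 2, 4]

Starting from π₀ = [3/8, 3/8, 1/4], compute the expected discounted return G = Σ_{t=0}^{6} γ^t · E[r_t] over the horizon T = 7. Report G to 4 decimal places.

G = 5.5513

t=0: π = [0.3750, 0.3750, 0.2500], E[r] = 1.0000, γ^t·E[r] = 1.000000, running G = 1.000000
t=1: π = [0.3438, 0.2656, 0.3906], E[r] = 1.4063, γ^t·E[r] = 1.125000, running G = 2.125000
t=2: π = [0.3262, 0.2441, 0.4297], E[r] = 1.5547, γ^t·E[r] = 0.995000, running G = 3.120000
t=3: π = [0.3213, 0.2371, 0.4417], E[r] = 1.5981, γ^t·E[r] = 0.818250, running G = 3.938250
t=4: π = [0.3198, 0.2350, 0.4453], E[r] = 1.6113, γ^t·E[r] = 0.660000, running G = 4.598250
t=5: π = [0.3193, 0.2343, 0.4463], E[r] = 1.6153, γ^t·E[r] = 0.529303, running G = 5.127553
t=6: π = [0.3192, 0.2341, 0.4467], E[r] = 1.6165, γ^t·E[r] = 0.423757, running G = 5.551309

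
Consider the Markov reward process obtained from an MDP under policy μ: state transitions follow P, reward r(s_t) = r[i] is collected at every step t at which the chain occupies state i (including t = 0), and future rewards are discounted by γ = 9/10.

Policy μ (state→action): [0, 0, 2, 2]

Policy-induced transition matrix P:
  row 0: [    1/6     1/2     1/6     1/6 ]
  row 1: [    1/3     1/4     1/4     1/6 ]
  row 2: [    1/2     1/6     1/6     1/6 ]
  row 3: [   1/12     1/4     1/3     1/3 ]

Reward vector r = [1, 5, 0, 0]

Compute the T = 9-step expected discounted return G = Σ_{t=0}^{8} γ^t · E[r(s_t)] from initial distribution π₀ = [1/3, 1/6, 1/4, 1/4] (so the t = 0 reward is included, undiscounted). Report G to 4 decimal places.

G = 10.2876

t=0: π = [0.3333, 0.1667, 0.2500, 0.2500], E[r] = 1.1667, γ^t·E[r] = 1.166667, running G = 1.166667
t=1: π = [0.2569, 0.3125, 0.2222, 0.2083], E[r] = 1.8194, γ^t·E[r] = 1.637500, running G = 2.804167
t=2: π = [0.2755, 0.2957, 0.2274, 0.2014], E[r] = 1.7541, γ^t·E[r] = 1.420781, running G = 4.224948
t=3: π = [0.2750, 0.2999, 0.2249, 0.2002], E[r] = 1.7745, γ^t·E[r] = 1.293645, running G = 5.518592
t=4: π = [0.2749, 0.3000, 0.2250, 0.2000], E[r] = 1.7750, γ^t·E[r] = 1.164546, running G = 6.683139
t=5: π = [0.2750, 0.3000, 0.2250, 0.2000], E[r] = 1.7749, γ^t·E[r] = 1.048061, running G = 7.731200
t=6: π = [0.2750, 0.3000, 0.2250, 0.2000], E[r] = 1.7750, γ^t·E[r] = 0.943311, running G = 8.674511
t=7: π = [0.2750, 0.3000, 0.2250, 0.2000], E[r] = 1.7750, γ^t·E[r] = 0.848976, running G = 9.523487
t=8: π = [0.2750, 0.3000, 0.2250, 0.2000], E[r] = 1.7750, γ^t·E[r] = 0.764079, running G = 10.287566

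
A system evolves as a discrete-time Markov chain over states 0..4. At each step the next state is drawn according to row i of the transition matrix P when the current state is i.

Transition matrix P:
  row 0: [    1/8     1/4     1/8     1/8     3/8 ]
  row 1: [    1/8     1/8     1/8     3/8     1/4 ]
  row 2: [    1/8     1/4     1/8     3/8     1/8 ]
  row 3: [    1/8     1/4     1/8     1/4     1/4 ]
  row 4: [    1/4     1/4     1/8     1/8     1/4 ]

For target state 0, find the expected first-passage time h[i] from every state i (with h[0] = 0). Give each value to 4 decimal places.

h = [0.0000, 6.4810, 6.5823, 6.4810, 5.6709]

First-step conditioning: h[0] = 0; for i ≠ 0, h[i] = 1 + Σ_k P[i][k]·h[k].
  h[1] = 1 + 1/8·h[1] + 1/8·h[2] + 3/8·h[3] + 1/4·h[4]
  h[2] = 1 + 1/4·h[1] + 1/8·h[2] + 3/8·h[3] + 1/8·h[4]
  h[3] = 1 + 1/4·h[1] + 1/8·h[2] + 1/4·h[3] + 1/4·h[4]
  h[4] = 1 + 1/4·h[1] + 1/8·h[2] + 1/8·h[3] + 1/4·h[4]
Solving the 4×4 linear system over states ≠ 0 gives exactly h = [0, 512/79, 520/79, 512/79, 448/79] (h[0] = 0 is the target).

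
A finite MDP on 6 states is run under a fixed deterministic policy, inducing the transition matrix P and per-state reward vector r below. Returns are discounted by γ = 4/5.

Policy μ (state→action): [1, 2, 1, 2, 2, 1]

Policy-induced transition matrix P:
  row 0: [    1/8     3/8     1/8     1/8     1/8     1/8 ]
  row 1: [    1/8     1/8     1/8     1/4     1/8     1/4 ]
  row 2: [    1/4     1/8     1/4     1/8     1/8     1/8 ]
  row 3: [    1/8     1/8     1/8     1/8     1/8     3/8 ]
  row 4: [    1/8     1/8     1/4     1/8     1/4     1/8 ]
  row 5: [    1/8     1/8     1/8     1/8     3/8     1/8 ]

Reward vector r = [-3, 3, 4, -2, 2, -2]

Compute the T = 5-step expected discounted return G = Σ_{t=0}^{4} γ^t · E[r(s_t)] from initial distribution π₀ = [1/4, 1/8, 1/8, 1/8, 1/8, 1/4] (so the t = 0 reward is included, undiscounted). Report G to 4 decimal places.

t=0: π = [0.2500, 0.1250, 0.1250, 0.1250, 0.1250, 0.2500], E[r] = -0.3750, γ^t·E[r] = -0.375000, running G = -0.375000
t=1: π = [0.1406, 0.1875, 0.1563, 0.1406, 0.2031, 0.1719], E[r] = 0.5469, γ^t·E[r] = 0.437500, running G = 0.062500
t=2: π = [0.1445, 0.1602, 0.1699, 0.1484, 0.1934, 0.1836], E[r] = 0.4492, γ^t·E[r] = 0.287500, running G = 0.350000
t=3: π = [0.1462, 0.1611, 0.1704, 0.1450, 0.1951, 0.1821], E[r] = 0.4622, γ^t·E[r] = 0.236625, running G = 0.586625
t=4: π = [0.1463, 0.1616, 0.1707, 0.1451, 0.1949, 0.1814], E[r] = 0.4653, γ^t·E[r] = 0.190575, running G = 0.777200

G = 0.7772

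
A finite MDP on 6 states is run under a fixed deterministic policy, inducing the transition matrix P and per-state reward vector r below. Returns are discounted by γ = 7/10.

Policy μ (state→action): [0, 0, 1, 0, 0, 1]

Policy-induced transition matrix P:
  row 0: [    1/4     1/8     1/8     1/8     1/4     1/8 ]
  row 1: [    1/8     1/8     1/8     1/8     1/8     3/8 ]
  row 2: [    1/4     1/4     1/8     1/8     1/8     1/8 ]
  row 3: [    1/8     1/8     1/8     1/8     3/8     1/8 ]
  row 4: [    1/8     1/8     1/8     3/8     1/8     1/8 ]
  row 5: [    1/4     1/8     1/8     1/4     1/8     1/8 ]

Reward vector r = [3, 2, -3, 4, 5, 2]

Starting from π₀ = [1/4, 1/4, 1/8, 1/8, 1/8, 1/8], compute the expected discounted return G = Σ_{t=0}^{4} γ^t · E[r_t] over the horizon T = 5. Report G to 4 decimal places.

t=0: π = [0.2500, 0.2500, 0.1250, 0.1250, 0.1250, 0.1250], E[r] = 2.2500, γ^t·E[r] = 2.250000, running G = 2.250000
t=1: π = [0.1875, 0.1406, 0.1250, 0.1719, 0.1875, 0.1875], E[r] = 2.4688, γ^t·E[r] = 1.728125, running G = 3.978125
t=2: π = [0.1875, 0.1406, 0.1250, 0.1953, 0.1914, 0.1602], E[r] = 2.5273, γ^t·E[r] = 1.238398, running G = 5.216523
t=3: π = [0.1841, 0.1406, 0.1250, 0.1929, 0.1973, 0.1602], E[r] = 2.5366, γ^t·E[r] = 0.870061, running G = 6.086584
t=4: π = [0.1837, 0.1406, 0.1250, 0.1943, 0.1962, 0.1602], E[r] = 2.5360, γ^t·E[r] = 0.608896, running G = 6.695481

G = 6.6955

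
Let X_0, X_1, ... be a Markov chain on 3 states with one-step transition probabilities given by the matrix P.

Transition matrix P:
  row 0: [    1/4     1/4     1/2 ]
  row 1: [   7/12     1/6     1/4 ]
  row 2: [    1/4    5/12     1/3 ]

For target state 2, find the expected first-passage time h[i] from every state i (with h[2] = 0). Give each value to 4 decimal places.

First-step conditioning: h[2] = 0; for i ≠ 2, h[i] = 1 + Σ_k P[i][k]·h[k].
  h[0] = 1 + 1/4·h[0] + 1/4·h[1]
  h[1] = 1 + 7/12·h[0] + 1/6·h[1]
Solving the 2×2 linear system over states ≠ 2 gives exactly h = [52/23, 64/23, 0] (h[2] = 0 is the target).

h = [2.2609, 2.7826, 0.0000]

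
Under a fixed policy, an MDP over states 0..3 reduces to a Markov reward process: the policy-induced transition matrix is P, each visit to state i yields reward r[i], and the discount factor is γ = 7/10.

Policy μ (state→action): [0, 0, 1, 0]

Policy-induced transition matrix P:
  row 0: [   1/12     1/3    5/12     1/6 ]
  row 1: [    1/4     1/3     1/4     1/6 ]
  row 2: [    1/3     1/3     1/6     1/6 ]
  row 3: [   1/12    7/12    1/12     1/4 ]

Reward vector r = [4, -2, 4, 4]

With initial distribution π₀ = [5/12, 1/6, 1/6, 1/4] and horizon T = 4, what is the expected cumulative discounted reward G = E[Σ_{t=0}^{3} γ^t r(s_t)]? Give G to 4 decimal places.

t=0: π = [0.4167, 0.1667, 0.1667, 0.2500], E[r] = 3.0000, γ^t·E[r] = 3.000000, running G = 3.000000
t=1: π = [0.1528, 0.3958, 0.2639, 0.1875], E[r] = 1.6250, γ^t·E[r] = 1.137500, running G = 4.137500
t=2: π = [0.2153, 0.3802, 0.2222, 0.1823], E[r] = 1.7188, γ^t·E[r] = 0.842188, running G = 4.979688
t=3: π = [0.2023, 0.3789, 0.2370, 0.1819], E[r] = 1.7266, γ^t·E[r] = 0.592211, running G = 5.571898

G = 5.5719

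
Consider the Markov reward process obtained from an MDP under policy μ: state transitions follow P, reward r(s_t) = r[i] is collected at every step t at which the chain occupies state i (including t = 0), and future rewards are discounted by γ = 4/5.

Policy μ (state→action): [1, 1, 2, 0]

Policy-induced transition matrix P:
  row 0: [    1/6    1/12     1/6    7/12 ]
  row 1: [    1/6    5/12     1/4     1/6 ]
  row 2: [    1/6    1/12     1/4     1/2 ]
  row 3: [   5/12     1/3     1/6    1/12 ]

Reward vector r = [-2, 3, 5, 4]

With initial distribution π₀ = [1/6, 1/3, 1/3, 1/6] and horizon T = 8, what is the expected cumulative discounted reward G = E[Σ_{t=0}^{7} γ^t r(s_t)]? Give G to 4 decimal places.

G = 11.0672

t=0: π = [0.1667, 0.3333, 0.3333, 0.1667], E[r] = 3.0000, γ^t·E[r] = 3.000000, running G = 3.000000
t=1: π = [0.2083, 0.2361, 0.2222, 0.3333], E[r] = 2.7361, γ^t·E[r] = 2.188889, running G = 5.188889
t=2: π = [0.2500, 0.2454, 0.2049, 0.2998], E[r] = 2.4595, γ^t·E[r] = 1.574074, running G = 6.762963
t=3: π = [0.2416, 0.2401, 0.2042, 0.3141], E[r] = 2.5145, γ^t·E[r] = 1.287407, running G = 8.050370
t=4: π = [0.2452, 0.2419, 0.2037, 0.3092], E[r] = 2.4906, γ^t·E[r] = 1.020145, running G = 9.070515
t=5: π = [0.2440, 0.2413, 0.2038, 0.3110], E[r] = 2.4987, γ^t·E[r] = 0.818774, running G = 9.889289
t=6: π = [0.2444, 0.2415, 0.2038, 0.3103], E[r] = 2.4958, γ^t·E[r] = 0.654263, running G = 10.543552
t=7: π = [0.2443, 0.2414, 0.2038, 0.3106], E[r] = 2.4968, γ^t·E[r] = 0.523626, running G = 11.067178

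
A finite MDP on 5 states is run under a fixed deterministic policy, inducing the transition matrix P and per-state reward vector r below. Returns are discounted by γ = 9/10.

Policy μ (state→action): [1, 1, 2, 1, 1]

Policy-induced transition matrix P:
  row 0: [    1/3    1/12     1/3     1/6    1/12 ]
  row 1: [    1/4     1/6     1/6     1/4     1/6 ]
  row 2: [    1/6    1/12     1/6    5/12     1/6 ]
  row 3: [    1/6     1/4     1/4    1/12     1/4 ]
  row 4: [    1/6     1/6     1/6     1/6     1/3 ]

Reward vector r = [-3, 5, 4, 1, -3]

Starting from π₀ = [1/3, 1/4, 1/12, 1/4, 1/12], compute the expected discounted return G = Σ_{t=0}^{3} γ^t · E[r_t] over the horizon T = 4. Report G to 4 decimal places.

G = 2.1094

t=0: π = [0.3333, 0.2500, 0.0833, 0.2500, 0.0833], E[r] = 0.5833, γ^t·E[r] = 0.583333, running G = 0.583333
t=1: π = [0.2431, 0.1528, 0.2431, 0.1875, 0.1736], E[r] = 0.6736, γ^t·E[r] = 0.606250, running G = 1.189583
t=2: π = [0.2199, 0.1418, 0.2228, 0.2245, 0.1910], E[r] = 0.5920, γ^t·E[r] = 0.479531, running G = 1.669115
t=3: π = [0.2151, 0.1485, 0.2220, 0.2155, 0.1989], E[r] = 0.6040, γ^t·E[r] = 0.440297, running G = 2.109411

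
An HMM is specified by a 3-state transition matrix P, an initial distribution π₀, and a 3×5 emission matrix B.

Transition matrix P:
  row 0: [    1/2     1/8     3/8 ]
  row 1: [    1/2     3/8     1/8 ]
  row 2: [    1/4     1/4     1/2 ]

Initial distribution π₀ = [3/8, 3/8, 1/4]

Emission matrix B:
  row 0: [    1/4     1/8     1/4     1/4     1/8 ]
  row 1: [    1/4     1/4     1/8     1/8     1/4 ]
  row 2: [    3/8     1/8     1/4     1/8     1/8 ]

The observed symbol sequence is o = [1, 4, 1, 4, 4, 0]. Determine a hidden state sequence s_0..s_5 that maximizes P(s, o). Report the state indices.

path = [1, 1, 1, 1, 1, 0]

t=0: δ = [4.688e-02, 9.375e-02, 3.125e-02]  (obs o_0=1)
t=1: δ = [5.859e-03, 8.789e-03, 2.197e-03]  ψ = [1, 1, 0]  (obs o_1=4)
t=2: δ = [5.493e-04, 8.240e-04, 2.747e-04]  ψ = [1, 1, 0]  (obs o_2=1)
t=3: δ = [5.150e-05, 7.725e-05, 2.575e-05]  ψ = [1, 1, 0]  (obs o_3=4)
t=4: δ = [4.828e-06, 7.242e-06, 2.414e-06]  ψ = [1, 1, 0]  (obs o_4=4)
t=5: δ = [9.052e-07, 6.789e-07, 6.789e-07]  ψ = [1, 1, 0]  (obs o_5=0)
backtrack: best end state = 0; path = [1, 1, 1, 1, 1, 0]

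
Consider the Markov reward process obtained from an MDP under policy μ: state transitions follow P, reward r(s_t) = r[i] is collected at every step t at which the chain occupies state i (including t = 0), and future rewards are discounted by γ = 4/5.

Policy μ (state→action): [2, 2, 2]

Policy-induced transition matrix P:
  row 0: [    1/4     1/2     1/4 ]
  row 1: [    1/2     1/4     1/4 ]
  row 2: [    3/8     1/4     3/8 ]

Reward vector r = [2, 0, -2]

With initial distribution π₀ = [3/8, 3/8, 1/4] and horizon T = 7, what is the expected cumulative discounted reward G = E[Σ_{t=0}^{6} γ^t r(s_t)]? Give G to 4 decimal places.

t=0: π = [0.3750, 0.3750, 0.2500], E[r] = 0.2500, γ^t·E[r] = 0.250000, running G = 0.250000
t=1: π = [0.3750, 0.3438, 0.2813], E[r] = 0.1875, γ^t·E[r] = 0.150000, running G = 0.400000
t=2: π = [0.3711, 0.3438, 0.2852], E[r] = 0.1719, γ^t·E[r] = 0.110000, running G = 0.510000
t=3: π = [0.3716, 0.3428, 0.2856], E[r] = 0.1719, γ^t·E[r] = 0.088000, running G = 0.598000
t=4: π = [0.3714, 0.3429, 0.2857], E[r] = 0.1714, γ^t·E[r] = 0.070200, running G = 0.668200
t=5: π = [0.3714, 0.3428, 0.2857], E[r] = 0.1714, γ^t·E[r] = 0.056180, running G = 0.724380
t=6: π = [0.3714, 0.3429, 0.2857], E[r] = 0.1714, γ^t·E[r] = 0.044938, running G = 0.769318

G = 0.7693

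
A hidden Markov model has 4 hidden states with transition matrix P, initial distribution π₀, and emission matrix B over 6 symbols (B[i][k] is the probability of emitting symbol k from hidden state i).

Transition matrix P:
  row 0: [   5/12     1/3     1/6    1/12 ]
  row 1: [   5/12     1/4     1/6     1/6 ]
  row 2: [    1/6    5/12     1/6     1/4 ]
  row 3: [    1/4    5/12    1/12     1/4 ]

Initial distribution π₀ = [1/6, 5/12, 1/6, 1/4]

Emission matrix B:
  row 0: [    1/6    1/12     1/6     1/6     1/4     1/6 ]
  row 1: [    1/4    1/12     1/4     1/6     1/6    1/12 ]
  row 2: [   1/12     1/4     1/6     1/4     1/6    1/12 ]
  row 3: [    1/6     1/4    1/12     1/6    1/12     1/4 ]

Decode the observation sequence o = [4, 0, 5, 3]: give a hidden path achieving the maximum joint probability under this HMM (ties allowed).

t=0: δ = [4.167e-02, 6.944e-02, 2.778e-02, 2.083e-02]  (obs o_0=4)
t=1: δ = [4.823e-03, 4.340e-03, 9.645e-04, 1.929e-03]  ψ = [1, 1, 1, 1]  (obs o_1=0)
t=2: δ = [3.349e-04, 1.340e-04, 6.698e-05, 1.808e-04]  ψ = [0, 0, 0, 1]  (obs o_2=5)
t=3: δ = [2.326e-05, 1.861e-05, 1.395e-05, 7.535e-06]  ψ = [0, 0, 0, 3]  (obs o_3=3)
backtrack: best end state = 0; path = [1, 0, 0, 0]

path = [1, 0, 0, 0]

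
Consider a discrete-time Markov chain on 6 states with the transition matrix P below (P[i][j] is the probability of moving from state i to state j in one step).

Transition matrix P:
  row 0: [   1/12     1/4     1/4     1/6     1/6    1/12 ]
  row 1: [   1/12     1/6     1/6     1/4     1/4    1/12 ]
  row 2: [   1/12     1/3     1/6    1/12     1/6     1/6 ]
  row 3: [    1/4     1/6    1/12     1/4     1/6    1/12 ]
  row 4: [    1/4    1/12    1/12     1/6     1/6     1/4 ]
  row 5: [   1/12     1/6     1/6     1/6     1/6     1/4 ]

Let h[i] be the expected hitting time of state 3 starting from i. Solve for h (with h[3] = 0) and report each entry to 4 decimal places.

h = [5.9138, 5.4277, 6.3318, 0.0000, 5.9263, 5.9206]

First-step conditioning: h[3] = 0; for i ≠ 3, h[i] = 1 + Σ_k P[i][k]·h[k].
  h[0] = 1 + 1/12·h[0] + 1/4·h[1] + 1/4·h[2] + 1/6·h[4] + 1/12·h[5]
  h[1] = 1 + 1/12·h[0] + 1/6·h[1] + 1/6·h[2] + 1/4·h[4] + 1/12·h[5]
  h[2] = 1 + 1/12·h[0] + 1/3·h[1] + 1/6·h[2] + 1/6·h[4] + 1/6·h[5]
  h[4] = 1 + 1/4·h[0] + 1/12·h[1] + 1/12·h[2] + 1/6·h[4] + 1/4·h[5]
  h[5] = 1 + 1/12·h[0] + 1/6·h[1] + 1/6·h[2] + 1/6·h[4] + 1/4·h[5]
Solving the 5×5 linear system over states ≠ 3 gives exactly h = [10426/1763, 9569/1763, 11163/1763, 0, 10448/1763, 10438/1763] (h[3] = 0 is the target).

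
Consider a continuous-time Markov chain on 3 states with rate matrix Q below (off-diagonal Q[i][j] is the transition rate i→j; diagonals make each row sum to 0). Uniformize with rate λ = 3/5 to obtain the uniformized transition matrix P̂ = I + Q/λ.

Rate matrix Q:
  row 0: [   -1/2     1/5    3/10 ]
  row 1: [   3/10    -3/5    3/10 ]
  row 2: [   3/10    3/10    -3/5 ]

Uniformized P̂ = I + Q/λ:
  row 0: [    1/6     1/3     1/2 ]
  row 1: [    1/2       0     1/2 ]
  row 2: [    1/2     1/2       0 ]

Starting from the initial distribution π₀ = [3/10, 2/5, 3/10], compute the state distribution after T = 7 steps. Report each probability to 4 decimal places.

π = [0.3750, 0.2914, 0.3336]

t=0: π = [0.3000, 0.4000, 0.3000]
t=1: π = [0.4000, 0.2500, 0.3500]
t=2: π = [0.3667, 0.3083, 0.3250]
t=3: π = [0.3778, 0.2847, 0.3375]
t=4: π = [0.3741, 0.2947, 0.3313]
t=5: π = [0.3753, 0.2903, 0.3344]
t=6: π = [0.3749, 0.2923, 0.3328]
t=7: π = [0.3750, 0.2914, 0.3336]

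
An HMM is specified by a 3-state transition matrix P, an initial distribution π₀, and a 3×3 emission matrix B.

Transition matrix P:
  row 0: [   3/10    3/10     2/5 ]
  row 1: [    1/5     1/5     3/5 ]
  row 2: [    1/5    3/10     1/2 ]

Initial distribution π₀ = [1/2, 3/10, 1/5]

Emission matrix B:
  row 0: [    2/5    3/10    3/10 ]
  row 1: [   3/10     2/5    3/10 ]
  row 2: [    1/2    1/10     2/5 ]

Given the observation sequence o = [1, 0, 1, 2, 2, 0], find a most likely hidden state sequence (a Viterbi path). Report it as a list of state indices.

t=0: δ = [1.500e-01, 1.200e-01, 2.000e-02]  (obs o_0=1)
t=1: δ = [1.800e-02, 1.350e-02, 3.600e-02]  ψ = [0, 0, 1]  (obs o_1=0)
t=2: δ = [2.160e-03, 4.320e-03, 1.800e-03]  ψ = [2, 2, 2]  (obs o_2=1)
t=3: δ = [2.592e-04, 2.592e-04, 1.037e-03]  ψ = [1, 1, 1]  (obs o_3=2)
t=4: δ = [6.221e-05, 9.331e-05, 2.074e-04]  ψ = [2, 2, 2]  (obs o_4=2)
t=5: δ = [1.659e-05, 1.866e-05, 5.184e-05]  ψ = [2, 2, 2]  (obs o_5=0)
backtrack: best end state = 2; path = [1, 2, 1, 2, 2, 2]

path = [1, 2, 1, 2, 2, 2]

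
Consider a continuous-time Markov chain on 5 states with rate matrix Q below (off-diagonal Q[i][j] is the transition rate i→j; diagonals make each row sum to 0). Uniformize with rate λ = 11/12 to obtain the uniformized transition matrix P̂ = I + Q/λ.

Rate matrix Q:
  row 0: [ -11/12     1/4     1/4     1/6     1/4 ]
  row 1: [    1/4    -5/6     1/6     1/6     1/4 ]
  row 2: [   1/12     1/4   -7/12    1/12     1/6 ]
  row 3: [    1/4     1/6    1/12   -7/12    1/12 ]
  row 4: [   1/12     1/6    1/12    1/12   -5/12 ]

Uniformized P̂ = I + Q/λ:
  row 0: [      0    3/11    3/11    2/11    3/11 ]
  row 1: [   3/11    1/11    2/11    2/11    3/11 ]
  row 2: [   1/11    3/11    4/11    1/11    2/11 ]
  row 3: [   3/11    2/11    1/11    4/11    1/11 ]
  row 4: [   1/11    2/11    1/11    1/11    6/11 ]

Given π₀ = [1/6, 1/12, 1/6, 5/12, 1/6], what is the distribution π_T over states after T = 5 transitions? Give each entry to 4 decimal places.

π = [0.1439, 0.1942, 0.1857, 0.1679, 0.3083]

t=0: π = [0.1667, 0.0833, 0.1667, 0.4167, 0.1667]
t=1: π = [0.1667, 0.2045, 0.1742, 0.2273, 0.2273]
t=2: π = [0.1543, 0.1942, 0.1873, 0.1866, 0.2775]
t=3: π = [0.1461, 0.1952, 0.1877, 0.1735, 0.2975]
t=4: π = [0.1447, 0.1944, 0.1864, 0.1693, 0.3052]
t=5: π = [0.1439, 0.1942, 0.1857, 0.1679, 0.3083]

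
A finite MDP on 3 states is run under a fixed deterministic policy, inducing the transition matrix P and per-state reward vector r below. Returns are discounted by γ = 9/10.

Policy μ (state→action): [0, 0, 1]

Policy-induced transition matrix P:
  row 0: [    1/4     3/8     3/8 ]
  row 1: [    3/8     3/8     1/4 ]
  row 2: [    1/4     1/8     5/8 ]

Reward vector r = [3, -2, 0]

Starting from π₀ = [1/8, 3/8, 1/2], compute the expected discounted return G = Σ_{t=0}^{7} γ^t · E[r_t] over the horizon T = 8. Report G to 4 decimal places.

G = 1.2099

t=0: π = [0.1250, 0.3750, 0.5000], E[r] = -0.3750, γ^t·E[r] = -0.375000, running G = -0.375000
t=1: π = [0.2969, 0.2500, 0.4531], E[r] = 0.3906, γ^t·E[r] = 0.351563, running G = -0.023438
t=2: π = [0.2813, 0.2617, 0.4570], E[r] = 0.3203, γ^t·E[r] = 0.259453, running G = 0.236016
t=3: π = [0.2827, 0.2607, 0.4565], E[r] = 0.3267, γ^t·E[r] = 0.238135, running G = 0.474151
t=4: π = [0.2826, 0.2609, 0.4565], E[r] = 0.3260, γ^t·E[r] = 0.213921, running G = 0.688072
t=5: π = [0.2826, 0.2609, 0.4565], E[r] = 0.3261, γ^t·E[r] = 0.192556, running G = 0.880628
t=6: π = [0.2826, 0.2609, 0.4565], E[r] = 0.3261, γ^t·E[r] = 0.173297, running G = 1.053925
t=7: π = [0.2826, 0.2609, 0.4565], E[r] = 0.3261, γ^t·E[r] = 0.155967, running G = 1.209891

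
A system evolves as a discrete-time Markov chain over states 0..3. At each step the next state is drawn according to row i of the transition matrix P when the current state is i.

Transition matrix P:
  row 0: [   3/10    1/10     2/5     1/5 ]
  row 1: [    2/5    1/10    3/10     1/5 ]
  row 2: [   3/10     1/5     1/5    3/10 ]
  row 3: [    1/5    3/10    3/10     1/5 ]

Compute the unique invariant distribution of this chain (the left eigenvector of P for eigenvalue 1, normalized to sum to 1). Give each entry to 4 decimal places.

π = [0.2946, 0.1759, 0.2995, 0.2300]

Balance equations π_j = Σ_i π_i·P[i][j]:
  π_0 = 3/10·π_0 + 2/5·π_1 + 3/10·π_2 + 1/5·π_3
  π_1 = 1/10·π_0 + 1/10·π_1 + 1/5·π_2 + 3/10·π_3
  π_2 = 2/5·π_0 + 3/10·π_1 + 1/5·π_2 + 3/10·π_3
  normalize: π_0 + π_1 + π_2 + π_3 = 1
Solving the linear system gives exactly π = [180/611, 215/1222, 183/611, 281/1222].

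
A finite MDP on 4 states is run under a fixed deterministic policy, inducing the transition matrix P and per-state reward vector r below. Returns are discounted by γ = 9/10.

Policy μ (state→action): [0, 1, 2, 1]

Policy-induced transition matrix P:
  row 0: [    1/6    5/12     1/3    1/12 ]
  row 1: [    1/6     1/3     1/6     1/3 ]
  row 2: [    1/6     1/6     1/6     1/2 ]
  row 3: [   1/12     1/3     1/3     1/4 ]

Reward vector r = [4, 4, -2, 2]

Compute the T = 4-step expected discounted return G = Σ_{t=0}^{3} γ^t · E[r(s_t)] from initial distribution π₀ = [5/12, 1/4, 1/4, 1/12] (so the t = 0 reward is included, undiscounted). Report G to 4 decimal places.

G = 7.0884

t=0: π = [0.4167, 0.2500, 0.2500, 0.0833], E[r] = 2.3333, γ^t·E[r] = 2.333333, running G = 2.333333
t=1: π = [0.1597, 0.3264, 0.2500, 0.2639], E[r] = 1.9722, γ^t·E[r] = 1.775000, running G = 4.108333
t=2: π = [0.1447, 0.3050, 0.2373, 0.3131], E[r] = 1.9502, γ^t·E[r] = 1.579688, running G = 5.688021
t=3: π = [0.1406, 0.3058, 0.2430, 0.3106], E[r] = 1.9210, γ^t·E[r] = 1.400414, running G = 7.088435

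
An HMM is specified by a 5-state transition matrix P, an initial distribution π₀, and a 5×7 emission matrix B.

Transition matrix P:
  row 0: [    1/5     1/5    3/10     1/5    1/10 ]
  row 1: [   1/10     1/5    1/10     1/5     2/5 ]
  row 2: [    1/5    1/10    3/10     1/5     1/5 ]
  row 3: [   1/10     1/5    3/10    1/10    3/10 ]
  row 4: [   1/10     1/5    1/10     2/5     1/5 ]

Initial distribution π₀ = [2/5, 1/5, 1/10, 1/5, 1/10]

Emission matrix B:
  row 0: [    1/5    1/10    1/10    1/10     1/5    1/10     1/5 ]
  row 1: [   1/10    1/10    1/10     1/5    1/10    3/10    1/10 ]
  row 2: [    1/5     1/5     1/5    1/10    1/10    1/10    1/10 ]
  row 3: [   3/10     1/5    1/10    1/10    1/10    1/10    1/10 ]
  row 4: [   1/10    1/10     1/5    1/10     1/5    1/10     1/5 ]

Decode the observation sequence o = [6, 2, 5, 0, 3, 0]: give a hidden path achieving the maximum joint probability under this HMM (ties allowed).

t=0: δ = [8.000e-02, 2.000e-02, 1.000e-02, 2.000e-02, 2.000e-02]  (obs o_0=6)
t=1: δ = [1.600e-03, 1.600e-03, 4.800e-03, 1.600e-03, 1.600e-03]  ψ = [0, 0, 0, 0, 0]  (obs o_1=2)
t=2: δ = [9.600e-05, 1.440e-04, 1.440e-04, 9.600e-05, 9.600e-05]  ψ = [2, 2, 2, 2, 2]  (obs o_2=5)
t=3: δ = [5.760e-06, 2.880e-06, 8.640e-06, 1.152e-05, 5.760e-06]  ψ = [2, 1, 2, 4, 1]  (obs o_3=0)
t=4: δ = [1.728e-07, 4.608e-07, 3.456e-07, 2.304e-07, 3.456e-07]  ψ = [2, 3, 3, 4, 3]  (obs o_4=3)
t=5: δ = [1.382e-08, 9.216e-09, 2.074e-08, 4.147e-08, 1.843e-08]  ψ = [2, 1, 2, 4, 1]  (obs o_5=0)
backtrack: best end state = 3; path = [0, 2, 4, 3, 4, 3]

path = [0, 2, 4, 3, 4, 3]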